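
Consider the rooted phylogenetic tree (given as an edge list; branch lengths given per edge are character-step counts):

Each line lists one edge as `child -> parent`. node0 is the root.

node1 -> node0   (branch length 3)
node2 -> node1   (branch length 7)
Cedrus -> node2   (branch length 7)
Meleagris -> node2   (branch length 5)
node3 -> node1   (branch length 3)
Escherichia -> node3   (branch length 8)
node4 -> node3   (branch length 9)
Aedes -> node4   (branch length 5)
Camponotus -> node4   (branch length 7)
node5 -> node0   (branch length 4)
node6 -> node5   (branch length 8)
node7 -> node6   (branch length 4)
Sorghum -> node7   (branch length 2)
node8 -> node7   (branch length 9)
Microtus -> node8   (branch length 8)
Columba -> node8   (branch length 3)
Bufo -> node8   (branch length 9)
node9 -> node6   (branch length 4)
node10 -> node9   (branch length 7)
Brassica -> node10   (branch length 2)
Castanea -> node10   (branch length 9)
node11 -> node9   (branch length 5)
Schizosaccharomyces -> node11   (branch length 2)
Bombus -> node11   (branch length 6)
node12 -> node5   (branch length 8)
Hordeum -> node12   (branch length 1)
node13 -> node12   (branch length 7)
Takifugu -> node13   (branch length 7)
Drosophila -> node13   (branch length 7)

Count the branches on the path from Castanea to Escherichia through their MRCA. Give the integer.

8

The MRCA of Castanea and Escherichia is the root of the tree.
From Castanea up to that node: 5 branches. From Escherichia up to the same node: 3 branches. Total: 5 + 3 = 8.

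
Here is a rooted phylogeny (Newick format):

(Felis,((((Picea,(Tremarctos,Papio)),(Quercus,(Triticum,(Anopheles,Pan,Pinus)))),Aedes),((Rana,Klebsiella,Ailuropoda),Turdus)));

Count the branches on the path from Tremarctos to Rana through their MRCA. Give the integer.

The MRCA of Tremarctos and Rana is the node subtending ((((Picea,(Tremarctos,Papio)),(Quercus,(Triticum,(Anopheles,Pan,Pinus)))),Aedes),((Rana,Klebsiella,Ailuropoda),Turdus)).
From Tremarctos up to that node: 5 branches. From Rana up to the same node: 3 branches. Total: 5 + 3 = 8.

8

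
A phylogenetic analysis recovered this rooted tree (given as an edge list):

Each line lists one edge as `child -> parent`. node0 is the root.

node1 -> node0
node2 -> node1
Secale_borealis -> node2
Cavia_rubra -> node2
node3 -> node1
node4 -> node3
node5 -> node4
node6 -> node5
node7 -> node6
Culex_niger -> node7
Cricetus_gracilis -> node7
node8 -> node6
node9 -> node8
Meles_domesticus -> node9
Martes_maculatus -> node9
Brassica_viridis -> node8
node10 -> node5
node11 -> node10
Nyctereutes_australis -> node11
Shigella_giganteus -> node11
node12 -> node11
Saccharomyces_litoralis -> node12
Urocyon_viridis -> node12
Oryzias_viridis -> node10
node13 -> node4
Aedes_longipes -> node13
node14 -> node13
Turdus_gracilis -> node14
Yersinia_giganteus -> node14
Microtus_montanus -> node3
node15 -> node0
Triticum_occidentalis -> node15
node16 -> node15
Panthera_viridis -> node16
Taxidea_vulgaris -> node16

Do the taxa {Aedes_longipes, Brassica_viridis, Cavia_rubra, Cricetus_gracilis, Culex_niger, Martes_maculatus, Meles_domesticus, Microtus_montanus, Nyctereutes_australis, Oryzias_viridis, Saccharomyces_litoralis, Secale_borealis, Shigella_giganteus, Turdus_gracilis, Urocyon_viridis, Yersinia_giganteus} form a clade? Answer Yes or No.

The most recent common ancestor of these taxa subtends ((Secale_borealis,Cavia_rubra),(((((Culex_niger,Cricetus_gracilis),((Meles_domesticus,Martes_maculatus),Brassica_viridis)),((Nyctereutes_australis,Shigella_giganteus,(Saccharomyces_litoralis,Urocyon_viridis)),Oryzias_viridis)),(Aedes_longipes,(Turdus_gracilis,Yersinia_giganteus))),Microtus_montanus)).
That clade has exactly 16 tips — every listed taxon and nothing else — so the group is monophyletic.

Yes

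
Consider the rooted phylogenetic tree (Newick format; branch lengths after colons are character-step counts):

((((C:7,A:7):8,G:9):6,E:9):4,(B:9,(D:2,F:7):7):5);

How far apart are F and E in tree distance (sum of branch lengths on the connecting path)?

32

The path runs F → … → MRCA → … → E; the MRCA is the root of the tree.
Branch lengths along that path: 7 + 7 + 5 + 4 + 9 = 32.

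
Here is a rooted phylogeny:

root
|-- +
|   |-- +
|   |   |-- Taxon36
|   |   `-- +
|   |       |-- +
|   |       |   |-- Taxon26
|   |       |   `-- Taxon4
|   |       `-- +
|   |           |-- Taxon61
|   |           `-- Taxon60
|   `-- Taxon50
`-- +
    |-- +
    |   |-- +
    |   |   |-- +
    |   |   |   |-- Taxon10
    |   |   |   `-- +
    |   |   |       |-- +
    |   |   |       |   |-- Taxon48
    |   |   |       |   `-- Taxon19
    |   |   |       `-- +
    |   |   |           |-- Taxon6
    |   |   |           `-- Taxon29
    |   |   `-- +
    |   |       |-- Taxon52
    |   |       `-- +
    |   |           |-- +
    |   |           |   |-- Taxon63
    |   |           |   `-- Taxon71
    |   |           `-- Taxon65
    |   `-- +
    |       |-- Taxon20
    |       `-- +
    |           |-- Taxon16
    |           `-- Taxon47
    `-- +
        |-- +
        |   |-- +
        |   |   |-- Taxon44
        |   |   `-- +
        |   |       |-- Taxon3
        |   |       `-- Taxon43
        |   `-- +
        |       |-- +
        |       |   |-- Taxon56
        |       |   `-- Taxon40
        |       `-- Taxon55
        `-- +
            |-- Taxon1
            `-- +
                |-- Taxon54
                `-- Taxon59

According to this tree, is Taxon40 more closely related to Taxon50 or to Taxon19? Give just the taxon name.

The MRCA of Taxon40 and Taxon19 subtends ((((Taxon10,((Taxon48,Taxon19),(Taxon6,Taxon29))),(Taxon52,((Taxon63,Taxon71),Taxon65))),(Taxon20,(Taxon16,Taxon47))),(((Taxon44,(Taxon3,Taxon43)),((Taxon56,Taxon40),Taxon55)),(Taxon1,(Taxon54,Taxon59)))) (21 taxa).
The MRCA of Taxon40 and Taxon50 is the root, subtending the entire tree (27 taxa).
The first is nested inside the second, so Taxon40 shares a more recent common ancestor with Taxon19.

Taxon19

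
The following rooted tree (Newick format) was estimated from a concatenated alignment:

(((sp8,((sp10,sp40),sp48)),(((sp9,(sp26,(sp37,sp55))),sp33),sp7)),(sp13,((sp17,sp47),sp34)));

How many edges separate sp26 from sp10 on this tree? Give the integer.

The MRCA of sp26 and sp10 is the node subtending ((sp8,((sp10,sp40),sp48)),(((sp9,(sp26,(sp37,sp55))),sp33),sp7)).
From sp26 up to that node: 5 branches. From sp10 up to the same node: 4 branches. Total: 5 + 4 = 9.

9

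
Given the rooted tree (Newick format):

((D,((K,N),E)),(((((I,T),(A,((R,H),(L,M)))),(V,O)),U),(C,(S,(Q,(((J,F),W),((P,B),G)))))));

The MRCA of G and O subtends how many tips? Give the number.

The MRCA of G and O is the node subtending (((((I,T),(A,((R,H),(L,M)))),(V,O)),U),(C,(S,(Q,(((J,F),W),((P,B),G)))))).
That clade contains 19 terminal taxa: A, B, C, F, G, H, I, J, L, M, O, P, Q, R, S, T, U, V, W.

19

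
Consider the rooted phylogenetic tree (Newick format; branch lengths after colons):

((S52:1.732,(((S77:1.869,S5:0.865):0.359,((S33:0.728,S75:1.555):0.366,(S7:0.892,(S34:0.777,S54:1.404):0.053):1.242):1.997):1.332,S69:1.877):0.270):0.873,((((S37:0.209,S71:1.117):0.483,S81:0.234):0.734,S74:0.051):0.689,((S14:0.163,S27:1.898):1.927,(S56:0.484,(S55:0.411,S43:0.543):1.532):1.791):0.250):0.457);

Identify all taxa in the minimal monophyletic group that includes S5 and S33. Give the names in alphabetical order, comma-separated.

Tracing S5: it sits inside (S77,S5).
Tracing S33: it sits inside (S33,S75).
The smallest clade enclosing both is ((S77,S5),((S33,S75),(S7,(S34,S54)))); the answer is its 7 terminal taxa in alphabetical order.

S33, S34, S5, S54, S7, S75, S77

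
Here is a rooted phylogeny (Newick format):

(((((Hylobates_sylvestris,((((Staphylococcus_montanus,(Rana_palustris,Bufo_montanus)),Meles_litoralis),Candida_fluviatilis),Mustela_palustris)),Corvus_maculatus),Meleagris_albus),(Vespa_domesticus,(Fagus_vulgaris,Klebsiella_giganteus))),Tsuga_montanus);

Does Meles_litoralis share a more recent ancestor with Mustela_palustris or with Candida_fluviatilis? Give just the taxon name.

Candida_fluviatilis

The MRCA of Meles_litoralis and Candida_fluviatilis subtends (((Staphylococcus_montanus,(Rana_palustris,Bufo_montanus)),Meles_litoralis),Candida_fluviatilis) (5 taxa).
The MRCA of Meles_litoralis and Mustela_palustris subtends ((((Staphylococcus_montanus,(Rana_palustris,Bufo_montanus)),Meles_litoralis),Candida_fluviatilis),Mustela_palustris) (6 taxa).
The first is nested inside the second, so Meles_litoralis shares a more recent common ancestor with Candida_fluviatilis.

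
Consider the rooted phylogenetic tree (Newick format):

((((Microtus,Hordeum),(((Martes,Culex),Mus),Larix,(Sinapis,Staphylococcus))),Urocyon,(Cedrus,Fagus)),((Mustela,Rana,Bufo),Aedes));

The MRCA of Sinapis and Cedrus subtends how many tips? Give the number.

The MRCA of Sinapis and Cedrus is the node subtending (((Microtus,Hordeum),(((Martes,Culex),Mus),Larix,(Sinapis,Staphylococcus))),Urocyon,(Cedrus,Fagus)).
That clade contains 11 terminal taxa: Cedrus, Culex, Fagus, Hordeum, Larix, Martes, Microtus, Mus, Sinapis, Staphylococcus, Urocyon.

11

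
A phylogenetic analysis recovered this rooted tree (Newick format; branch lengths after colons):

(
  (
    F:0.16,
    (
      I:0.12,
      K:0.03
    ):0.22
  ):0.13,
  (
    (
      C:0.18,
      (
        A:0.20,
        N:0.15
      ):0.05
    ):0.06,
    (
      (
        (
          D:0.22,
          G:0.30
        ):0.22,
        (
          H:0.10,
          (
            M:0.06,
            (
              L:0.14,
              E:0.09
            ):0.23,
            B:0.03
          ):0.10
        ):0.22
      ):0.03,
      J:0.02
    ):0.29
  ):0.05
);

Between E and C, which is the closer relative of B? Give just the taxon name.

E

The MRCA of B and E subtends (M,(L,E),B) (4 taxa).
The MRCA of B and C subtends ((C,(A,N)),(((D,G),(H,(M,(L,E),B))),J)) (11 taxa).
The first is nested inside the second, so B shares a more recent common ancestor with E.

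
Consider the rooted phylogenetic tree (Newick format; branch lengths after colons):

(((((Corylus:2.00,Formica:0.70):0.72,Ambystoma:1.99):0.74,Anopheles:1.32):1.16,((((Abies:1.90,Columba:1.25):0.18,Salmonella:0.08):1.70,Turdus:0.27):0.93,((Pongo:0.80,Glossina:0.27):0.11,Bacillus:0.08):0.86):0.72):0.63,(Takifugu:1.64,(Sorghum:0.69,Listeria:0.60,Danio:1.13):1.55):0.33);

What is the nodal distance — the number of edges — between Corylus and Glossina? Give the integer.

8

The MRCA of Corylus and Glossina is the node subtending ((((Corylus,Formica),Ambystoma),Anopheles),((((Abies,Columba),Salmonella),Turdus),((Pongo,Glossina),Bacillus))).
From Corylus up to that node: 4 branches. From Glossina up to the same node: 4 branches. Total: 4 + 4 = 8.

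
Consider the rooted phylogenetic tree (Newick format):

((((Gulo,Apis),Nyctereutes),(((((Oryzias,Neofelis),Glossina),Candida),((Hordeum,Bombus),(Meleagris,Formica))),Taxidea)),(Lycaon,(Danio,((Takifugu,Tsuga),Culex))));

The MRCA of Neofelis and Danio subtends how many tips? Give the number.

17

The MRCA of Neofelis and Danio is the root, so the clade is the entire tree.
That clade contains 17 terminal taxa: Apis, Bombus, Candida, Culex, Danio, Formica, Glossina, Gulo, Hordeum, Lycaon, Meleagris, Neofelis, Nyctereutes, Oryzias, Takifugu, Taxidea, Tsuga.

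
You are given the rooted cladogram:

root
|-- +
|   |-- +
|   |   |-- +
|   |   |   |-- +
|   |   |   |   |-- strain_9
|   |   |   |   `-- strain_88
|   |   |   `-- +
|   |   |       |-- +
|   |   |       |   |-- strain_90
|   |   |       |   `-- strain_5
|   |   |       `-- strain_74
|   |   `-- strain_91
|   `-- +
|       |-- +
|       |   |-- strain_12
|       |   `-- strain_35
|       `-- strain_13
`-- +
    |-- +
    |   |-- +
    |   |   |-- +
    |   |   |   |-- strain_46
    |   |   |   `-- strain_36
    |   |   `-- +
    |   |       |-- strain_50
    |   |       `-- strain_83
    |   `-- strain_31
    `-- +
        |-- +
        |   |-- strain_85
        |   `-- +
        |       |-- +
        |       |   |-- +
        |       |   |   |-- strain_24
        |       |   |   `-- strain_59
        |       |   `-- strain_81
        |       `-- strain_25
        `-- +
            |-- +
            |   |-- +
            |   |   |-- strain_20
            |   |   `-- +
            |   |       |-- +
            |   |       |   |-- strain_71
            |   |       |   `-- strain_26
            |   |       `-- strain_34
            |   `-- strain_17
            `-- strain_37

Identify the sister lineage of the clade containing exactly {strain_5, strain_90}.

The clade containing exactly {strain_5, strain_90} attaches to the tree at the node subtending ((strain_90,strain_5),strain_74).
The other lineage descending from that same node — the sister group — is the single tip strain_74.

strain_74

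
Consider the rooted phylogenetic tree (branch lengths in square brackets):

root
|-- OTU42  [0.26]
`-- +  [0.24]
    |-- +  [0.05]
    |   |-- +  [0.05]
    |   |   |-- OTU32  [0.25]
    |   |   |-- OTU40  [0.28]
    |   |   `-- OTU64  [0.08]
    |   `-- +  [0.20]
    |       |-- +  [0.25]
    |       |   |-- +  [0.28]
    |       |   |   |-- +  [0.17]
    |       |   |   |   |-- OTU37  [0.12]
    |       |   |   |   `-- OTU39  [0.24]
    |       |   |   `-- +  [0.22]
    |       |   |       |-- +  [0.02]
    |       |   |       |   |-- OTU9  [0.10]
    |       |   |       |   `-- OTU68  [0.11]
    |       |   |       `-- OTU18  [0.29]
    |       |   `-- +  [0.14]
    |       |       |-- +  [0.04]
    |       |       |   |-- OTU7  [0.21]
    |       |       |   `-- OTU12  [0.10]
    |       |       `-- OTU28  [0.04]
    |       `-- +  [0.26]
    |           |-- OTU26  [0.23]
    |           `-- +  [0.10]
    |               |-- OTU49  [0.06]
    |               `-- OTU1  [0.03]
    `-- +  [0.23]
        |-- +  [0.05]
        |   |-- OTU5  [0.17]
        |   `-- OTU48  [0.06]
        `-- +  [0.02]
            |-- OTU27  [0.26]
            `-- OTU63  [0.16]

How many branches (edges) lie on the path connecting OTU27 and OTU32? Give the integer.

The MRCA of OTU27 and OTU32 is the node subtending (((OTU32,OTU40,OTU64),((((OTU37,OTU39),((OTU9,OTU68),OTU18)),((OTU7,OTU12),OTU28)),(OTU26,(OTU49,OTU1)))),((OTU5,OTU48),(OTU27,OTU63))).
From OTU27 up to that node: 3 branches. From OTU32 up to the same node: 3 branches. Total: 3 + 3 = 6.

6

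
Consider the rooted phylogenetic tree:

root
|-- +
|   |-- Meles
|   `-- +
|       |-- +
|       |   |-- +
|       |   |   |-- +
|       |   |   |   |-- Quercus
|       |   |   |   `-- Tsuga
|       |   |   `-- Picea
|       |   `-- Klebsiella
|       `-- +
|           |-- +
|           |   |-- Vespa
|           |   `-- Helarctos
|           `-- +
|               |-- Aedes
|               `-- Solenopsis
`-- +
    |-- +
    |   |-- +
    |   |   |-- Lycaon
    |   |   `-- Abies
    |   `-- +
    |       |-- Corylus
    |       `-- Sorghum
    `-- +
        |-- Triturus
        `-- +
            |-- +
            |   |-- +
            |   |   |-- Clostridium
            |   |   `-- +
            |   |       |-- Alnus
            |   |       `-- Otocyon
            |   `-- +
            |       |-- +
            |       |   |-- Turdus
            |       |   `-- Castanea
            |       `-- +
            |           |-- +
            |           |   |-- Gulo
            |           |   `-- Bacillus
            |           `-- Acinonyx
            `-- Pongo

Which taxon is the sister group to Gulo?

Gulo attaches to the tree at the node subtending (Gulo,Bacillus).
The other lineage descending from that same node — the sister group — is the single tip Bacillus.

Bacillus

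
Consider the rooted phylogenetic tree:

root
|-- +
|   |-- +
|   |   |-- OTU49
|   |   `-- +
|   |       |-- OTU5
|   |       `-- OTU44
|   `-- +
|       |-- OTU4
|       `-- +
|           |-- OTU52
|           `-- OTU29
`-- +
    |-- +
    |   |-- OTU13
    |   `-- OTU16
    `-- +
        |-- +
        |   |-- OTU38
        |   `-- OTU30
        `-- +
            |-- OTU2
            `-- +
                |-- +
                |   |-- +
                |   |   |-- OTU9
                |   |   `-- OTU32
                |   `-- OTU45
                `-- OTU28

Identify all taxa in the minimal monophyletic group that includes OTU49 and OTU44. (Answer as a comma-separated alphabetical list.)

Tracing OTU49: it sits inside (OTU49,(OTU5,OTU44)).
Tracing OTU44: it sits inside (OTU5,OTU44).
The smallest clade enclosing both is (OTU49,(OTU5,OTU44)); the answer is its 3 terminal taxa in alphabetical order.

OTU44, OTU49, OTU5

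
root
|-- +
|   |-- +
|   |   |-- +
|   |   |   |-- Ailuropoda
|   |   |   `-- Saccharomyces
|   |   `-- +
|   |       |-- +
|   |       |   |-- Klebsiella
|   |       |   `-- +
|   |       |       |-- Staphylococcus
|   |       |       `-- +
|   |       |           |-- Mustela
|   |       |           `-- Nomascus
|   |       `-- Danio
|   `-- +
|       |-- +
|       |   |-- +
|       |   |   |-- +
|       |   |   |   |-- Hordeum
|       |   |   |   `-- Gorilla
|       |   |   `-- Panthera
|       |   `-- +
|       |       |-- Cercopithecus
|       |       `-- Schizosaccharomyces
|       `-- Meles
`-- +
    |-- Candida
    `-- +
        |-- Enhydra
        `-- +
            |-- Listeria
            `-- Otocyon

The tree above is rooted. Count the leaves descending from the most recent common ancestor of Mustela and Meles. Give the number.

13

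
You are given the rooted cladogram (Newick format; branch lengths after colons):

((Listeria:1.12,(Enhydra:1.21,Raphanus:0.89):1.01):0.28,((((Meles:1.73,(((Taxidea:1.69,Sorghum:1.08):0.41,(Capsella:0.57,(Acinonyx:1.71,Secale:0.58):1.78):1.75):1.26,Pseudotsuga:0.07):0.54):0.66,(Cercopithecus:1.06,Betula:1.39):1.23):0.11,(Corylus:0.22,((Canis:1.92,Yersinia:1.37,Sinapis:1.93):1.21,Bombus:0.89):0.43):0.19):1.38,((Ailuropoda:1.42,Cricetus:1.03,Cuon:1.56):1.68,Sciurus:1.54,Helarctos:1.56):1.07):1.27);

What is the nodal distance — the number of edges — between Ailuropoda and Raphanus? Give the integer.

The MRCA of Ailuropoda and Raphanus is the root of the tree.
From Ailuropoda up to that node: 4 branches. From Raphanus up to the same node: 3 branches. Total: 4 + 3 = 7.

7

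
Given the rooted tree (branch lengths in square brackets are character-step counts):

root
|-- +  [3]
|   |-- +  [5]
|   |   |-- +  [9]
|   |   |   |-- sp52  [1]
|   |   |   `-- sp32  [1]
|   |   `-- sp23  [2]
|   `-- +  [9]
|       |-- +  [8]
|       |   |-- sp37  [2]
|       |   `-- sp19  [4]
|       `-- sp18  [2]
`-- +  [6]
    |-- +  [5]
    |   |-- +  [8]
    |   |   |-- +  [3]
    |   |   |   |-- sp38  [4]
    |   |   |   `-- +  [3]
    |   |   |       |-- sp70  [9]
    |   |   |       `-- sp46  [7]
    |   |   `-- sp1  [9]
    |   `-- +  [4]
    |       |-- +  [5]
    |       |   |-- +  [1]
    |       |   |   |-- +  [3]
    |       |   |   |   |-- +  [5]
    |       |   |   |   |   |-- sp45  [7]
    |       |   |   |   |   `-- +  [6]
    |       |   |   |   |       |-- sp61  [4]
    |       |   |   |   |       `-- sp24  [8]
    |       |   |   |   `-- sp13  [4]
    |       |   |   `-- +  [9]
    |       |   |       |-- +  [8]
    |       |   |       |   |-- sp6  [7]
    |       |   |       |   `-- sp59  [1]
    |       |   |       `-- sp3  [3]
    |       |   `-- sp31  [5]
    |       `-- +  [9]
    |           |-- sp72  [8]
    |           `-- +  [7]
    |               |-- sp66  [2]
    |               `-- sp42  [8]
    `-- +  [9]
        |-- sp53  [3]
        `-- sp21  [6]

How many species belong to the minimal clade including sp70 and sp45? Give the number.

The MRCA of sp70 and sp45 is the node subtending (((sp38,(sp70,sp46)),sp1),(((((sp45,(sp61,sp24)),sp13),((sp6,sp59),sp3)),sp31),(sp72,(sp66,sp42)))).
That clade contains 15 terminal taxa: sp1, sp13, sp24, sp3, sp31, sp38, sp42, sp45, sp46, sp59, sp6, sp61, sp66, sp70, sp72.

15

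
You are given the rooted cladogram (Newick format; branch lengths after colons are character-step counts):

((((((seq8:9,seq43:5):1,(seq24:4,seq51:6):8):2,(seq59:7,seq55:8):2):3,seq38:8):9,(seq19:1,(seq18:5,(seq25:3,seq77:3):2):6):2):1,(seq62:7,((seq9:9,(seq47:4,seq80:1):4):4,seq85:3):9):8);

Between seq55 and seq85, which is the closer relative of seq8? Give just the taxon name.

seq55

The MRCA of seq8 and seq55 subtends (((seq8,seq43),(seq24,seq51)),(seq59,seq55)) (6 taxa).
The MRCA of seq8 and seq85 is the root, subtending the entire tree (16 taxa).
The first is nested inside the second, so seq8 shares a more recent common ancestor with seq55.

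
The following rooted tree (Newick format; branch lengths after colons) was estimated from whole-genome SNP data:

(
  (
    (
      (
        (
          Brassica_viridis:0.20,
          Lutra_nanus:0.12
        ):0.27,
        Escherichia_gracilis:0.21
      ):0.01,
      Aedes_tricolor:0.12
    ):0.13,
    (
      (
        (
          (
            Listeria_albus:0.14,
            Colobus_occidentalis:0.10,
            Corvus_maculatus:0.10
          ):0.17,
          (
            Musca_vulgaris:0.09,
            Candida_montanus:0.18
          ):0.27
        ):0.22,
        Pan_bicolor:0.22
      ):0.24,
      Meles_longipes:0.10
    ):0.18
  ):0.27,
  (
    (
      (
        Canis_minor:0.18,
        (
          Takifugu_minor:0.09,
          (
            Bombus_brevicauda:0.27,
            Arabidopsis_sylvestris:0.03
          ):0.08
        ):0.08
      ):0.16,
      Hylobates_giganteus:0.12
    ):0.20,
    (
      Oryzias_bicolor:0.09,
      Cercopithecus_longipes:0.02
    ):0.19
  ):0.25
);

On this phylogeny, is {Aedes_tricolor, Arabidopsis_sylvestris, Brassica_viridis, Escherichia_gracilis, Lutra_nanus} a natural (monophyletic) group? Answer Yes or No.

No

The MRCA of the listed taxa is the root, so the smallest clade containing them is the whole tree.
That clade also contains Bombus_brevicauda, Candida_montanus, Canis_minor, Cercopithecus_longipes, Colobus_occidentalis, Corvus_maculatus, Hylobates_giganteus, Listeria_albus, Meles_longipes, Musca_vulgaris, Oryzias_bicolor, Pan_bicolor, Takifugu_minor, which are not in the proposed group, so the group is not monophyletic.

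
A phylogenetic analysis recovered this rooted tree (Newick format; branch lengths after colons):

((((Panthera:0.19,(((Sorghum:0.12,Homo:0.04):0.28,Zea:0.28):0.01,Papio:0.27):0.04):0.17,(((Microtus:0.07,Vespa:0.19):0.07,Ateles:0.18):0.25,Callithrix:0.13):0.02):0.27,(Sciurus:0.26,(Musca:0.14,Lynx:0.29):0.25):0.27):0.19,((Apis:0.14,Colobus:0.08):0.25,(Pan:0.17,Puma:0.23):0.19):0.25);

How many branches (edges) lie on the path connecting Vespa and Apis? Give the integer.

9

The MRCA of Vespa and Apis is the root of the tree.
From Vespa up to that node: 6 branches. From Apis up to the same node: 3 branches. Total: 6 + 3 = 9.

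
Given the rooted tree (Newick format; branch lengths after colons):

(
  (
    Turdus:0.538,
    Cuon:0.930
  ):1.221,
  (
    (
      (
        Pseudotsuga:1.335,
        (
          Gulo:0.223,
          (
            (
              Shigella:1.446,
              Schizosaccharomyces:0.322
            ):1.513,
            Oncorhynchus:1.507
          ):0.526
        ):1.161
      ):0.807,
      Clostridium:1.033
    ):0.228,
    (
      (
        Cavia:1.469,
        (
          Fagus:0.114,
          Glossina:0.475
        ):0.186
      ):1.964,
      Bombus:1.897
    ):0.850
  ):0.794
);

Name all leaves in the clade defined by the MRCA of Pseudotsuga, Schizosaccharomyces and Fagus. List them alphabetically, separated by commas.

Tracing Pseudotsuga: it sits inside (Pseudotsuga,(Gulo,((Shigella,Schizosaccharomyces),Oncorhynchus))).
Tracing Schizosaccharomyces: it sits inside (Shigella,Schizosaccharomyces).
Tracing Fagus: it sits inside (Fagus,Glossina).
The smallest clade enclosing all 3 is (((Pseudotsuga,(Gulo,((Shigella,Schizosaccharomyces),Oncorhynchus))),Clostridium),((Cavia,(Fagus,Glossina)),Bombus)); the answer is its 10 terminal taxa in alphabetical order.

Bombus, Cavia, Clostridium, Fagus, Glossina, Gulo, Oncorhynchus, Pseudotsuga, Schizosaccharomyces, Shigella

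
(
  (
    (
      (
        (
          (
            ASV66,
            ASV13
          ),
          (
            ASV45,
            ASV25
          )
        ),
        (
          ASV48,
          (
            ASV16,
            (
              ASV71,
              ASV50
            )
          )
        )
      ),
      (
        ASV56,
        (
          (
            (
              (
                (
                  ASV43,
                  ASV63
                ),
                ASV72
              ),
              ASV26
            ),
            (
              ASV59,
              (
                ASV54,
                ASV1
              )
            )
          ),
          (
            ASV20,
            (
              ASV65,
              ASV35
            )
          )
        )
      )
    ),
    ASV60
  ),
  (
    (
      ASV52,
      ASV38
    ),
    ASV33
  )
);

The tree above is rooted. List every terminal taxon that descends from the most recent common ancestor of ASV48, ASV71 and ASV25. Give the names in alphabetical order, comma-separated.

ASV13, ASV16, ASV25, ASV45, ASV48, ASV50, ASV66, ASV71

Tracing ASV48: it sits inside (ASV48,(ASV16,(ASV71,ASV50))).
Tracing ASV71: it sits inside (ASV71,ASV50).
Tracing ASV25: it sits inside (ASV45,ASV25).
The smallest clade enclosing all 3 is (((ASV66,ASV13),(ASV45,ASV25)),(ASV48,(ASV16,(ASV71,ASV50)))); the answer is its 8 terminal taxa in alphabetical order.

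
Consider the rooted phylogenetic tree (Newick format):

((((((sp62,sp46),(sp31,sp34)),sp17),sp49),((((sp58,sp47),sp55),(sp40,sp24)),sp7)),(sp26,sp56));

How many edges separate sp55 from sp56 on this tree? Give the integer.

7

The MRCA of sp55 and sp56 is the root of the tree.
From sp55 up to that node: 5 branches. From sp56 up to the same node: 2 branches. Total: 5 + 2 = 7.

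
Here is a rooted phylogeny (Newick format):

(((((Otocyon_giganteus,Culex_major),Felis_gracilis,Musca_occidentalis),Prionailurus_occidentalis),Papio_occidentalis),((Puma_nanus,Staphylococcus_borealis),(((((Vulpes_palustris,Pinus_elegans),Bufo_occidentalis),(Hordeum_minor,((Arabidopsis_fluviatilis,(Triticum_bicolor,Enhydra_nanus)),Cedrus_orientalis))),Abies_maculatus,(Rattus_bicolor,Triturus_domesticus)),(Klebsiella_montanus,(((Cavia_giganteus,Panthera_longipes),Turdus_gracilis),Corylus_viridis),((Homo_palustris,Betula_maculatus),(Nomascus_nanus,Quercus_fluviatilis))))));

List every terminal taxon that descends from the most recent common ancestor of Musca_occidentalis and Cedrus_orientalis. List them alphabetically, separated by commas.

Abies_maculatus, Arabidopsis_fluviatilis, Betula_maculatus, Bufo_occidentalis, Cavia_giganteus, Cedrus_orientalis, Corylus_viridis, Culex_major, Enhydra_nanus, Felis_gracilis, Homo_palustris, Hordeum_minor, Klebsiella_montanus, Musca_occidentalis, Nomascus_nanus, Otocyon_giganteus, Panthera_longipes, Papio_occidentalis, Pinus_elegans, Prionailurus_occidentalis, Puma_nanus, Quercus_fluviatilis, Rattus_bicolor, Staphylococcus_borealis, Triticum_bicolor, Triturus_domesticus, Turdus_gracilis, Vulpes_palustris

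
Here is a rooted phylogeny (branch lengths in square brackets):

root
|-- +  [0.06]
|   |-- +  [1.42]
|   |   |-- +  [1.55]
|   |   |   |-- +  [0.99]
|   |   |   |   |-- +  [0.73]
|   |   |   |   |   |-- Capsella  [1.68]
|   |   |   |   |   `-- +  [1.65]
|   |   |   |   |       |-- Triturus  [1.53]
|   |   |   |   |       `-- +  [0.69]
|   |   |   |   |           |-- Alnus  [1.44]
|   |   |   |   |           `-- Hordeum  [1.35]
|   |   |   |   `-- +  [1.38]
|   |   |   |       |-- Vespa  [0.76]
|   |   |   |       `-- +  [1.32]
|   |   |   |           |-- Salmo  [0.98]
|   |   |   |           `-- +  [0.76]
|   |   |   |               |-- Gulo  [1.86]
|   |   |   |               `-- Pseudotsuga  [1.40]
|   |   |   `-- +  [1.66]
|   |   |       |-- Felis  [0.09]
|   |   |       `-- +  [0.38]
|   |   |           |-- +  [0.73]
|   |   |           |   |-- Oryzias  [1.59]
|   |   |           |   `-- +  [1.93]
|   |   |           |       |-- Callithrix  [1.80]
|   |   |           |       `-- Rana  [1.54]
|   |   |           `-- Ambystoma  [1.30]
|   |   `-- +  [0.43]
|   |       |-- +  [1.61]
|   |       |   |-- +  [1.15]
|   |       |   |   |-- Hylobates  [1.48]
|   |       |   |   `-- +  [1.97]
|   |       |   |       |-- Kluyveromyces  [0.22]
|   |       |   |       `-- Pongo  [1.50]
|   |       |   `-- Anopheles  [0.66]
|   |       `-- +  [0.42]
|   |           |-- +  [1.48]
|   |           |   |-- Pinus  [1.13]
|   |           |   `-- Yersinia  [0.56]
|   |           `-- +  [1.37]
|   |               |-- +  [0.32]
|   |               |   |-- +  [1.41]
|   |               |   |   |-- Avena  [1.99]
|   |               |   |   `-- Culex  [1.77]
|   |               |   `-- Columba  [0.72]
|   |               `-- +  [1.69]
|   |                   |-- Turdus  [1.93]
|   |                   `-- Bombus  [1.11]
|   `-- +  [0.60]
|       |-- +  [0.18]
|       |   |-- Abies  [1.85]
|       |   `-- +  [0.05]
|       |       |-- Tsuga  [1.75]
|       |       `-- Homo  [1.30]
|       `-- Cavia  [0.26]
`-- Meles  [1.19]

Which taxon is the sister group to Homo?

Homo attaches to the tree at the node subtending (Tsuga,Homo).
The other lineage descending from that same node — the sister group — is the single tip Tsuga.

Tsuga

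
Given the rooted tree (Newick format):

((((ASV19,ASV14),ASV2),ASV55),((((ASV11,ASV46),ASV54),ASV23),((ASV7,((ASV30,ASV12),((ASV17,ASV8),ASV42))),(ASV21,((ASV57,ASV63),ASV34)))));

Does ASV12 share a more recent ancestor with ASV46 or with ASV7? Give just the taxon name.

The MRCA of ASV12 and ASV7 subtends (ASV7,((ASV30,ASV12),((ASV17,ASV8),ASV42))) (6 taxa).
The MRCA of ASV12 and ASV46 subtends ((((ASV11,ASV46),ASV54),ASV23),((ASV7,((ASV30,ASV12),((ASV17,ASV8),ASV42))),(ASV21,((ASV57,ASV63),ASV34)))) (14 taxa).
The first is nested inside the second, so ASV12 shares a more recent common ancestor with ASV7.

ASV7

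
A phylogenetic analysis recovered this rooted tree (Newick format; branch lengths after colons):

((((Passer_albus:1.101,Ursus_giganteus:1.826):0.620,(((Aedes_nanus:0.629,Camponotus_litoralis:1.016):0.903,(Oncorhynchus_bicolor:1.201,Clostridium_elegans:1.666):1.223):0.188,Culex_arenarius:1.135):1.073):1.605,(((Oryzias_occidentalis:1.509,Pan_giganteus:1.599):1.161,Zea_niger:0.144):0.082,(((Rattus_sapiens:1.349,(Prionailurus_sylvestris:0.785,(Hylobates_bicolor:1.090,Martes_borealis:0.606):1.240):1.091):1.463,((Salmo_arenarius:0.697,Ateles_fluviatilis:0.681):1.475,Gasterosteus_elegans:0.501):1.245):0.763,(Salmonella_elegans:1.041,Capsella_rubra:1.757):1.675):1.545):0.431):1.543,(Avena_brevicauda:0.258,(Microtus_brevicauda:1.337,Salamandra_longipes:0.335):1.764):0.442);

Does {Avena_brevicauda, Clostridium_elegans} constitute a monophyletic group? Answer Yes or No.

The MRCA of the listed taxa is the root, so the smallest clade containing them is the whole tree.
That clade also contains Aedes_nanus, Ateles_fluviatilis, Camponotus_litoralis, Capsella_rubra, Culex_arenarius, Gasterosteus_elegans, Hylobates_bicolor, Martes_borealis, Microtus_brevicauda, Oncorhynchus_bicolor, Oryzias_occidentalis, Pan_giganteus, Passer_albus, Prionailurus_sylvestris, Rattus_sapiens, Salamandra_longipes, Salmo_arenarius, Salmonella_elegans, Ursus_giganteus, Zea_niger, which are not in the proposed group, so the group is not monophyletic.

No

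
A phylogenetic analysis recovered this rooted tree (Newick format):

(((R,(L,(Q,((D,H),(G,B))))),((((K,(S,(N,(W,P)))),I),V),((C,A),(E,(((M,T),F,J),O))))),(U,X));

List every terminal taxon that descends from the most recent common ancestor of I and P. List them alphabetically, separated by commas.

Tracing I: it sits inside ((K,(S,(N,(W,P)))),I).
Tracing P: it sits inside (W,P).
The smallest clade enclosing both is ((K,(S,(N,(W,P)))),I); the answer is its 6 terminal taxa in alphabetical order.

I, K, N, P, S, W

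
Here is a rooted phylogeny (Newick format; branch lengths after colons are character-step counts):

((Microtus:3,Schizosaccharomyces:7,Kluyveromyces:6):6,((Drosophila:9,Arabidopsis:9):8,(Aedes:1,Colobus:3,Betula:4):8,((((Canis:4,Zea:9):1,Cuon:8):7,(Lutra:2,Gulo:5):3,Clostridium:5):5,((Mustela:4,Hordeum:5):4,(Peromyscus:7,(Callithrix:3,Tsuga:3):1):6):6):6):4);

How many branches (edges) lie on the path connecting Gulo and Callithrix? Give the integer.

7

The MRCA of Gulo and Callithrix is the node subtending ((((Canis,Zea),Cuon),(Lutra,Gulo),Clostridium),((Mustela,Hordeum),(Peromyscus,(Callithrix,Tsuga)))).
From Gulo up to that node: 3 branches. From Callithrix up to the same node: 4 branches. Total: 3 + 4 = 7.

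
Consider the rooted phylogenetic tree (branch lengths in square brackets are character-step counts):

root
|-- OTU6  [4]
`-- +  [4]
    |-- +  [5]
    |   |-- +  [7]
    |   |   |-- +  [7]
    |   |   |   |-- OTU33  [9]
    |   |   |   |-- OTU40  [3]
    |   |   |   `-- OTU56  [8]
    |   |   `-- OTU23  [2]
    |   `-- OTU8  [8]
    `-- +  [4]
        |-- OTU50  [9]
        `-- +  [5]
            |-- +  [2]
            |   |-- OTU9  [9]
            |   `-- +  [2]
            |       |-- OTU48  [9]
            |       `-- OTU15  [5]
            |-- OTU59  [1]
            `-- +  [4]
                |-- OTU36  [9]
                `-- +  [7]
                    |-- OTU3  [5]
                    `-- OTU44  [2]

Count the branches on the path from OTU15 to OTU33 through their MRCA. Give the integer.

9

The MRCA of OTU15 and OTU33 is the node subtending ((((OTU33,OTU40,OTU56),OTU23),OTU8),(OTU50,((OTU9,(OTU48,OTU15)),OTU59,(OTU36,(OTU3,OTU44))))).
From OTU15 up to that node: 5 branches. From OTU33 up to the same node: 4 branches. Total: 5 + 4 = 9.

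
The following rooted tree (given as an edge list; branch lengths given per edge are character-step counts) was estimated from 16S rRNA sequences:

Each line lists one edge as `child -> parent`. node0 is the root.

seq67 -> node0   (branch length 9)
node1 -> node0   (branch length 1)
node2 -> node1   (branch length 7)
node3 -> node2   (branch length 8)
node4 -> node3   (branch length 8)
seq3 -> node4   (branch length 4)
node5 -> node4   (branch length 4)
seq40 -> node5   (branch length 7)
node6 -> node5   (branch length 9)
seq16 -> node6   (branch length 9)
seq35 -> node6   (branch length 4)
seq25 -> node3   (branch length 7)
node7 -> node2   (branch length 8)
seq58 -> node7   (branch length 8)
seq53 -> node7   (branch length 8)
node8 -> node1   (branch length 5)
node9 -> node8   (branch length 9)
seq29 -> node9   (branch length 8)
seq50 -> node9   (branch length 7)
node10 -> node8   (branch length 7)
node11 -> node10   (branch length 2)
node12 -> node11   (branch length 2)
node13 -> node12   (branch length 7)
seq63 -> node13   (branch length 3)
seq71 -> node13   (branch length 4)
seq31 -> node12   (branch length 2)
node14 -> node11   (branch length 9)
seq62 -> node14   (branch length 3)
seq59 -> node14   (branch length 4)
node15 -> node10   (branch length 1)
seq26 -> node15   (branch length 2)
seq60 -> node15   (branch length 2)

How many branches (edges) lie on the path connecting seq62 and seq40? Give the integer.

10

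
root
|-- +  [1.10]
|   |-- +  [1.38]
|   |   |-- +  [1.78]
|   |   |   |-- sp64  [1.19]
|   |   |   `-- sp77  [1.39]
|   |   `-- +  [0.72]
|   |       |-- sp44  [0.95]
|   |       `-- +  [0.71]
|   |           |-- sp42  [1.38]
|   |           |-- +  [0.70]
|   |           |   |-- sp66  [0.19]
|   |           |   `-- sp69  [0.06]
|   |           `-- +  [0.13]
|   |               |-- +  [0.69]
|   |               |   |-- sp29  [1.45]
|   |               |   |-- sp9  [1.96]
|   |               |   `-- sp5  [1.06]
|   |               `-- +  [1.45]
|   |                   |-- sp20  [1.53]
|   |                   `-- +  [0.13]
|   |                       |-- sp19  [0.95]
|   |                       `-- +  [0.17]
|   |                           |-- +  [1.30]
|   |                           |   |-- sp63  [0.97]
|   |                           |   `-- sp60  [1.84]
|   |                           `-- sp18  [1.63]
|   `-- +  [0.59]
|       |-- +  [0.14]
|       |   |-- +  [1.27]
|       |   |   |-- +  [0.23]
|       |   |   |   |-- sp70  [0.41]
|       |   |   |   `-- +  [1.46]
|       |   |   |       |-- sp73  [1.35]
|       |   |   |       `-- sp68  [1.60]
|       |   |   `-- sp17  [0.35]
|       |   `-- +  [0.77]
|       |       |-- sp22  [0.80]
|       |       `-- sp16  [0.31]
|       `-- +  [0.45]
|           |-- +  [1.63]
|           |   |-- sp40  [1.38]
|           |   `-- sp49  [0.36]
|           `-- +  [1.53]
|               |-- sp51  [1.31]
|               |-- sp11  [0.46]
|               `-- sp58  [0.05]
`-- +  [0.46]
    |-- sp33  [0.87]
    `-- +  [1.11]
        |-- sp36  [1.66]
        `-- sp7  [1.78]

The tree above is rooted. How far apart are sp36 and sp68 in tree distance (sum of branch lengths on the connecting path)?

The path runs sp36 → … → MRCA → … → sp68; the MRCA is the root of the tree.
Branch lengths along that path: 1.66 + 1.11 + 0.46 + 1.10 + 0.59 + 0.14 + 1.27 + 0.23 + 1.46 + 1.60 = 9.62.

9.62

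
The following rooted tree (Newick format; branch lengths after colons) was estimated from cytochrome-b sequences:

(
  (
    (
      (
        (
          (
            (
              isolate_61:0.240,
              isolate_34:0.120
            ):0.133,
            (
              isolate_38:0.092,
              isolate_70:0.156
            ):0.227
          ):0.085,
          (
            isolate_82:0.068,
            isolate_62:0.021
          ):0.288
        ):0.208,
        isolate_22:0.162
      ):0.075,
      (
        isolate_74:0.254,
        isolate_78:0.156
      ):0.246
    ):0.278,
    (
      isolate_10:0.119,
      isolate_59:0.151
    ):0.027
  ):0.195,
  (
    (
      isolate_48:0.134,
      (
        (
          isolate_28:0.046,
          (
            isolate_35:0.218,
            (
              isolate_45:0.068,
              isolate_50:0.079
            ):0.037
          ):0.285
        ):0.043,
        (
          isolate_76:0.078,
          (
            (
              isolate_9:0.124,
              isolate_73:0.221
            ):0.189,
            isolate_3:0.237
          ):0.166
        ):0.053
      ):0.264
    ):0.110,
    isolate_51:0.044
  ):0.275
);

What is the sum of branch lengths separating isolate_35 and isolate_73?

The path runs isolate_35 → … → MRCA → … → isolate_73; the MRCA is the node subtending ((isolate_28,(isolate_35,(isolate_45,isolate_50))),(isolate_76,((isolate_9,isolate_73),isolate_3))).
Branch lengths along that path: 0.218 + 0.285 + 0.043 + 0.053 + 0.166 + 0.189 + 0.221 = 1.175.

1.175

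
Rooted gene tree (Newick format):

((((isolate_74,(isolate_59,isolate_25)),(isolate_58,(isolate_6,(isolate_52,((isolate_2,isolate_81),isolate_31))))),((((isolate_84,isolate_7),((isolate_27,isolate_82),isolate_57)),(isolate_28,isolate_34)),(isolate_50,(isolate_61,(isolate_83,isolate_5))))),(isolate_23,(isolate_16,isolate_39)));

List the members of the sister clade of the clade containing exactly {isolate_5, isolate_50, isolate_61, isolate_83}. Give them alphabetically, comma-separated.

isolate_27, isolate_28, isolate_34, isolate_57, isolate_7, isolate_82, isolate_84

The clade containing exactly {isolate_5, isolate_50, isolate_61, isolate_83} attaches to the tree at the node subtending ((((isolate_84,isolate_7),((isolate_27,isolate_82),isolate_57)),(isolate_28,isolate_34)),(isolate_50,(isolate_61,(isolate_83,isolate_5)))).
The other lineage descending from that same node — the sister group — is (((isolate_84,isolate_7),((isolate_27,isolate_82),isolate_57)),(isolate_28,isolate_34)); its 7 tips in alphabetical order are the answer.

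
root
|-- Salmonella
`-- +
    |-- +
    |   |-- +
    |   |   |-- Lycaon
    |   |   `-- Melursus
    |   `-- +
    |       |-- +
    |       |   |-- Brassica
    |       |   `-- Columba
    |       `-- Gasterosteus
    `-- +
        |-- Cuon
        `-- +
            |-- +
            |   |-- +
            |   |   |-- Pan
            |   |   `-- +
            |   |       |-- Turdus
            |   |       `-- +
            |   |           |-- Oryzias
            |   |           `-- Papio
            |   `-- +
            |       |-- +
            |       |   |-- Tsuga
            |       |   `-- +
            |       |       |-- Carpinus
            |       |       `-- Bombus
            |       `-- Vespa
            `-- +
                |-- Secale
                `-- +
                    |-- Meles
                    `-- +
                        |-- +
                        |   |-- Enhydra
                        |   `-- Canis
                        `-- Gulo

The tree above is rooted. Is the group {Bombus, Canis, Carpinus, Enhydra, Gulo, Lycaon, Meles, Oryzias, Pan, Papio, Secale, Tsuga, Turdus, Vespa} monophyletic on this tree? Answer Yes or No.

No

The MRCA of the listed taxa subtends (((Lycaon,Melursus),((Brassica,Columba),Gasterosteus)),(Cuon,(((Pan,(Turdus,(Oryzias,Papio))),((Tsuga,(Carpinus,Bombus)),Vespa)),(Secale,(Meles,((Enhydra,Canis),Gulo)))))).
That clade also contains Brassica, Columba, Cuon, Gasterosteus, Melursus, which are not in the proposed group, so the group is not monophyletic.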